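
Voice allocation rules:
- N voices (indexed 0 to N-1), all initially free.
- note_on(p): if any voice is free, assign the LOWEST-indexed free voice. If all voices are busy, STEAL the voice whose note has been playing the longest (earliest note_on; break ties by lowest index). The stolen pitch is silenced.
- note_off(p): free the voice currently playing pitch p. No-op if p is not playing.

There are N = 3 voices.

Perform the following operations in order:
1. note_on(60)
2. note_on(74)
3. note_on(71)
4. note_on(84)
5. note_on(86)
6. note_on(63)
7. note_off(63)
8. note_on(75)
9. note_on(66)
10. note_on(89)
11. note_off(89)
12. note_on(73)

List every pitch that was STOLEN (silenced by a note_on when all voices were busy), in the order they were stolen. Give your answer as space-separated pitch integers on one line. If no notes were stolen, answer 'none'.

Answer: 60 74 71 84 86

Derivation:
Op 1: note_on(60): voice 0 is free -> assigned | voices=[60 - -]
Op 2: note_on(74): voice 1 is free -> assigned | voices=[60 74 -]
Op 3: note_on(71): voice 2 is free -> assigned | voices=[60 74 71]
Op 4: note_on(84): all voices busy, STEAL voice 0 (pitch 60, oldest) -> assign | voices=[84 74 71]
Op 5: note_on(86): all voices busy, STEAL voice 1 (pitch 74, oldest) -> assign | voices=[84 86 71]
Op 6: note_on(63): all voices busy, STEAL voice 2 (pitch 71, oldest) -> assign | voices=[84 86 63]
Op 7: note_off(63): free voice 2 | voices=[84 86 -]
Op 8: note_on(75): voice 2 is free -> assigned | voices=[84 86 75]
Op 9: note_on(66): all voices busy, STEAL voice 0 (pitch 84, oldest) -> assign | voices=[66 86 75]
Op 10: note_on(89): all voices busy, STEAL voice 1 (pitch 86, oldest) -> assign | voices=[66 89 75]
Op 11: note_off(89): free voice 1 | voices=[66 - 75]
Op 12: note_on(73): voice 1 is free -> assigned | voices=[66 73 75]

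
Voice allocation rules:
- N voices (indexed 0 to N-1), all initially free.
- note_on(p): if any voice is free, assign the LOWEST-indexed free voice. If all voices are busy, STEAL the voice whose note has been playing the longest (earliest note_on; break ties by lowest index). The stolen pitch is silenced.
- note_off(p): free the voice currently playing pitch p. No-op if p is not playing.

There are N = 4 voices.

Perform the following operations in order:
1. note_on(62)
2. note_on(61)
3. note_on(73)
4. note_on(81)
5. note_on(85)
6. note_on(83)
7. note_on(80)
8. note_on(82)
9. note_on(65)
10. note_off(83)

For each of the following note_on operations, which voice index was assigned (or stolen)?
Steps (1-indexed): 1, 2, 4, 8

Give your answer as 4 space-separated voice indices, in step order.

Op 1: note_on(62): voice 0 is free -> assigned | voices=[62 - - -]
Op 2: note_on(61): voice 1 is free -> assigned | voices=[62 61 - -]
Op 3: note_on(73): voice 2 is free -> assigned | voices=[62 61 73 -]
Op 4: note_on(81): voice 3 is free -> assigned | voices=[62 61 73 81]
Op 5: note_on(85): all voices busy, STEAL voice 0 (pitch 62, oldest) -> assign | voices=[85 61 73 81]
Op 6: note_on(83): all voices busy, STEAL voice 1 (pitch 61, oldest) -> assign | voices=[85 83 73 81]
Op 7: note_on(80): all voices busy, STEAL voice 2 (pitch 73, oldest) -> assign | voices=[85 83 80 81]
Op 8: note_on(82): all voices busy, STEAL voice 3 (pitch 81, oldest) -> assign | voices=[85 83 80 82]
Op 9: note_on(65): all voices busy, STEAL voice 0 (pitch 85, oldest) -> assign | voices=[65 83 80 82]
Op 10: note_off(83): free voice 1 | voices=[65 - 80 82]

Answer: 0 1 3 3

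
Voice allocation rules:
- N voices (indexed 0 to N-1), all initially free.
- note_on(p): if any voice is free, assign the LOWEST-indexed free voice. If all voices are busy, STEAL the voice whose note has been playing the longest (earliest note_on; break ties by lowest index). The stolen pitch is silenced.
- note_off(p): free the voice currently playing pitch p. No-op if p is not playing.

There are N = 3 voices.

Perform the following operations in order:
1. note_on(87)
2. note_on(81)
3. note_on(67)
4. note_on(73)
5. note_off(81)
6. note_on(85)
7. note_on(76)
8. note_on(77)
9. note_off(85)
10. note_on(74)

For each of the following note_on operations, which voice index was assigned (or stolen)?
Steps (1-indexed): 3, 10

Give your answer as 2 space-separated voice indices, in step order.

Answer: 2 1

Derivation:
Op 1: note_on(87): voice 0 is free -> assigned | voices=[87 - -]
Op 2: note_on(81): voice 1 is free -> assigned | voices=[87 81 -]
Op 3: note_on(67): voice 2 is free -> assigned | voices=[87 81 67]
Op 4: note_on(73): all voices busy, STEAL voice 0 (pitch 87, oldest) -> assign | voices=[73 81 67]
Op 5: note_off(81): free voice 1 | voices=[73 - 67]
Op 6: note_on(85): voice 1 is free -> assigned | voices=[73 85 67]
Op 7: note_on(76): all voices busy, STEAL voice 2 (pitch 67, oldest) -> assign | voices=[73 85 76]
Op 8: note_on(77): all voices busy, STEAL voice 0 (pitch 73, oldest) -> assign | voices=[77 85 76]
Op 9: note_off(85): free voice 1 | voices=[77 - 76]
Op 10: note_on(74): voice 1 is free -> assigned | voices=[77 74 76]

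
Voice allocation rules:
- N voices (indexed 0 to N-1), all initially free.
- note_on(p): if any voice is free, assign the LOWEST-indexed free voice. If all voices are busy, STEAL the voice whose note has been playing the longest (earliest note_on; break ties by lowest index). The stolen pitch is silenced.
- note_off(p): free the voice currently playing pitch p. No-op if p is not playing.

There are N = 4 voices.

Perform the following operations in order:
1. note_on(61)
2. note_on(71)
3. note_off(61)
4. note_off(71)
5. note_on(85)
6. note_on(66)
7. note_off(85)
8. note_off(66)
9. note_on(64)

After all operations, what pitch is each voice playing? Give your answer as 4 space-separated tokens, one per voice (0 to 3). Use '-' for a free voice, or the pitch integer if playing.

Answer: 64 - - -

Derivation:
Op 1: note_on(61): voice 0 is free -> assigned | voices=[61 - - -]
Op 2: note_on(71): voice 1 is free -> assigned | voices=[61 71 - -]
Op 3: note_off(61): free voice 0 | voices=[- 71 - -]
Op 4: note_off(71): free voice 1 | voices=[- - - -]
Op 5: note_on(85): voice 0 is free -> assigned | voices=[85 - - -]
Op 6: note_on(66): voice 1 is free -> assigned | voices=[85 66 - -]
Op 7: note_off(85): free voice 0 | voices=[- 66 - -]
Op 8: note_off(66): free voice 1 | voices=[- - - -]
Op 9: note_on(64): voice 0 is free -> assigned | voices=[64 - - -]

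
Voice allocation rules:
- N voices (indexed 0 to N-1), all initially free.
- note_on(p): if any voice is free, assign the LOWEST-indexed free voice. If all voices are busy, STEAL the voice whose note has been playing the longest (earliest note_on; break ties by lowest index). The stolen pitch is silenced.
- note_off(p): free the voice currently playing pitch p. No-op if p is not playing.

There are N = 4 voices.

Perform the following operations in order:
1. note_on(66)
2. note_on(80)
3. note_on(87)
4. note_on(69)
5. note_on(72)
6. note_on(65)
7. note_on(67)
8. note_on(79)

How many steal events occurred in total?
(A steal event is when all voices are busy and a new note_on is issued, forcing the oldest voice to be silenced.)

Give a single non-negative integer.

Op 1: note_on(66): voice 0 is free -> assigned | voices=[66 - - -]
Op 2: note_on(80): voice 1 is free -> assigned | voices=[66 80 - -]
Op 3: note_on(87): voice 2 is free -> assigned | voices=[66 80 87 -]
Op 4: note_on(69): voice 3 is free -> assigned | voices=[66 80 87 69]
Op 5: note_on(72): all voices busy, STEAL voice 0 (pitch 66, oldest) -> assign | voices=[72 80 87 69]
Op 6: note_on(65): all voices busy, STEAL voice 1 (pitch 80, oldest) -> assign | voices=[72 65 87 69]
Op 7: note_on(67): all voices busy, STEAL voice 2 (pitch 87, oldest) -> assign | voices=[72 65 67 69]
Op 8: note_on(79): all voices busy, STEAL voice 3 (pitch 69, oldest) -> assign | voices=[72 65 67 79]

Answer: 4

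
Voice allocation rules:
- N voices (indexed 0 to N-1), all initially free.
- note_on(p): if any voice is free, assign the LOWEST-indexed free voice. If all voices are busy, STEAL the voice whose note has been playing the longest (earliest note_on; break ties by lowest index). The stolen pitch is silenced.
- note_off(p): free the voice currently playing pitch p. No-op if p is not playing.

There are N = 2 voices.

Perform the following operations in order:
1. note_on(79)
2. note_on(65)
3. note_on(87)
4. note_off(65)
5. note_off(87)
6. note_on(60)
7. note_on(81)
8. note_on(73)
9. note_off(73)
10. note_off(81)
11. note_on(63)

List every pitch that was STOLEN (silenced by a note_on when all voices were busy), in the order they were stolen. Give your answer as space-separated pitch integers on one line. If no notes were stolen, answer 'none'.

Answer: 79 60

Derivation:
Op 1: note_on(79): voice 0 is free -> assigned | voices=[79 -]
Op 2: note_on(65): voice 1 is free -> assigned | voices=[79 65]
Op 3: note_on(87): all voices busy, STEAL voice 0 (pitch 79, oldest) -> assign | voices=[87 65]
Op 4: note_off(65): free voice 1 | voices=[87 -]
Op 5: note_off(87): free voice 0 | voices=[- -]
Op 6: note_on(60): voice 0 is free -> assigned | voices=[60 -]
Op 7: note_on(81): voice 1 is free -> assigned | voices=[60 81]
Op 8: note_on(73): all voices busy, STEAL voice 0 (pitch 60, oldest) -> assign | voices=[73 81]
Op 9: note_off(73): free voice 0 | voices=[- 81]
Op 10: note_off(81): free voice 1 | voices=[- -]
Op 11: note_on(63): voice 0 is free -> assigned | voices=[63 -]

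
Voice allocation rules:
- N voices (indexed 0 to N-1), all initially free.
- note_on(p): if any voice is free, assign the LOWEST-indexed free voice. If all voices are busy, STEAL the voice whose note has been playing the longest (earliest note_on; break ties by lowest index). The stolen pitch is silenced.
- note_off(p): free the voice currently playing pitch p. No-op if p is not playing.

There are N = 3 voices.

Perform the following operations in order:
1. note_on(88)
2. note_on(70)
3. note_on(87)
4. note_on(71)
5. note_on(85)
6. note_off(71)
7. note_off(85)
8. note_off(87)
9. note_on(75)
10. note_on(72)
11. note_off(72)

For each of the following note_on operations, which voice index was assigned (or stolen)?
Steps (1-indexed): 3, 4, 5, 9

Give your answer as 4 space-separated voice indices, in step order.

Answer: 2 0 1 0

Derivation:
Op 1: note_on(88): voice 0 is free -> assigned | voices=[88 - -]
Op 2: note_on(70): voice 1 is free -> assigned | voices=[88 70 -]
Op 3: note_on(87): voice 2 is free -> assigned | voices=[88 70 87]
Op 4: note_on(71): all voices busy, STEAL voice 0 (pitch 88, oldest) -> assign | voices=[71 70 87]
Op 5: note_on(85): all voices busy, STEAL voice 1 (pitch 70, oldest) -> assign | voices=[71 85 87]
Op 6: note_off(71): free voice 0 | voices=[- 85 87]
Op 7: note_off(85): free voice 1 | voices=[- - 87]
Op 8: note_off(87): free voice 2 | voices=[- - -]
Op 9: note_on(75): voice 0 is free -> assigned | voices=[75 - -]
Op 10: note_on(72): voice 1 is free -> assigned | voices=[75 72 -]
Op 11: note_off(72): free voice 1 | voices=[75 - -]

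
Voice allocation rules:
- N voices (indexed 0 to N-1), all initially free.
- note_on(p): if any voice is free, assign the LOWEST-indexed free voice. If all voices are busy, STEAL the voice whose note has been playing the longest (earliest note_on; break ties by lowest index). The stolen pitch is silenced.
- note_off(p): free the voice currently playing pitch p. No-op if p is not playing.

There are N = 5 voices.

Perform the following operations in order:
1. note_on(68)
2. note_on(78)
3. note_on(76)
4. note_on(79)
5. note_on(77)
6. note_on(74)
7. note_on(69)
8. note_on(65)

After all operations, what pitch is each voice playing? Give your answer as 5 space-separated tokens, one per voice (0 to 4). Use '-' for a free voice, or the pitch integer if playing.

Answer: 74 69 65 79 77

Derivation:
Op 1: note_on(68): voice 0 is free -> assigned | voices=[68 - - - -]
Op 2: note_on(78): voice 1 is free -> assigned | voices=[68 78 - - -]
Op 3: note_on(76): voice 2 is free -> assigned | voices=[68 78 76 - -]
Op 4: note_on(79): voice 3 is free -> assigned | voices=[68 78 76 79 -]
Op 5: note_on(77): voice 4 is free -> assigned | voices=[68 78 76 79 77]
Op 6: note_on(74): all voices busy, STEAL voice 0 (pitch 68, oldest) -> assign | voices=[74 78 76 79 77]
Op 7: note_on(69): all voices busy, STEAL voice 1 (pitch 78, oldest) -> assign | voices=[74 69 76 79 77]
Op 8: note_on(65): all voices busy, STEAL voice 2 (pitch 76, oldest) -> assign | voices=[74 69 65 79 77]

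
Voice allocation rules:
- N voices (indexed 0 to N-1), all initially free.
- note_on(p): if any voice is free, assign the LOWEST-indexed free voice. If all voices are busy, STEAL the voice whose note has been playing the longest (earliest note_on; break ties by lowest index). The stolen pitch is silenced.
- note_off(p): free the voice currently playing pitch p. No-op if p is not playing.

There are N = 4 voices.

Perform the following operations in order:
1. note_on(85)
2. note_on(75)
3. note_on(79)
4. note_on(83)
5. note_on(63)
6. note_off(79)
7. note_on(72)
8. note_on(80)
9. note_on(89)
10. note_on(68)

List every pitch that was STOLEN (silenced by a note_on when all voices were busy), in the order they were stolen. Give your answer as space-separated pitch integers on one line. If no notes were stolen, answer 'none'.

Answer: 85 75 83 63

Derivation:
Op 1: note_on(85): voice 0 is free -> assigned | voices=[85 - - -]
Op 2: note_on(75): voice 1 is free -> assigned | voices=[85 75 - -]
Op 3: note_on(79): voice 2 is free -> assigned | voices=[85 75 79 -]
Op 4: note_on(83): voice 3 is free -> assigned | voices=[85 75 79 83]
Op 5: note_on(63): all voices busy, STEAL voice 0 (pitch 85, oldest) -> assign | voices=[63 75 79 83]
Op 6: note_off(79): free voice 2 | voices=[63 75 - 83]
Op 7: note_on(72): voice 2 is free -> assigned | voices=[63 75 72 83]
Op 8: note_on(80): all voices busy, STEAL voice 1 (pitch 75, oldest) -> assign | voices=[63 80 72 83]
Op 9: note_on(89): all voices busy, STEAL voice 3 (pitch 83, oldest) -> assign | voices=[63 80 72 89]
Op 10: note_on(68): all voices busy, STEAL voice 0 (pitch 63, oldest) -> assign | voices=[68 80 72 89]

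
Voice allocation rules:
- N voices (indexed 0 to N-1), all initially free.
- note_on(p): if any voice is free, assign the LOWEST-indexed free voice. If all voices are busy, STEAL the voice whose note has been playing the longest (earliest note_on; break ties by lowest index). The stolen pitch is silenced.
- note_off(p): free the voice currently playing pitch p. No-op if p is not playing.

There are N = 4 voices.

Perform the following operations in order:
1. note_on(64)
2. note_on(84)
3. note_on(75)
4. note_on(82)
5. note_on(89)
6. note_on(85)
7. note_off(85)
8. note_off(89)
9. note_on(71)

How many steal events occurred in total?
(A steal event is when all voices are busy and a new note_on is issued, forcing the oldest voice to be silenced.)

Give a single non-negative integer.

Op 1: note_on(64): voice 0 is free -> assigned | voices=[64 - - -]
Op 2: note_on(84): voice 1 is free -> assigned | voices=[64 84 - -]
Op 3: note_on(75): voice 2 is free -> assigned | voices=[64 84 75 -]
Op 4: note_on(82): voice 3 is free -> assigned | voices=[64 84 75 82]
Op 5: note_on(89): all voices busy, STEAL voice 0 (pitch 64, oldest) -> assign | voices=[89 84 75 82]
Op 6: note_on(85): all voices busy, STEAL voice 1 (pitch 84, oldest) -> assign | voices=[89 85 75 82]
Op 7: note_off(85): free voice 1 | voices=[89 - 75 82]
Op 8: note_off(89): free voice 0 | voices=[- - 75 82]
Op 9: note_on(71): voice 0 is free -> assigned | voices=[71 - 75 82]

Answer: 2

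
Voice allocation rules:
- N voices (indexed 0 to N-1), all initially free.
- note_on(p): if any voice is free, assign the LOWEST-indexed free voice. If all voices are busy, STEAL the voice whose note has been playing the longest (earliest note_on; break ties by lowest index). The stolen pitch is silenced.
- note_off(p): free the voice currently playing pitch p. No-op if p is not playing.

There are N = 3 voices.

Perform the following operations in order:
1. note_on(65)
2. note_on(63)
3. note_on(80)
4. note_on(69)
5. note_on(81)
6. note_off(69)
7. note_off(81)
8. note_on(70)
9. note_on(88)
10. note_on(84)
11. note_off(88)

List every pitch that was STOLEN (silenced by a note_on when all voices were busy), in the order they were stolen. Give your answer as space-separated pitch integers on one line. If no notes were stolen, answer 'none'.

Op 1: note_on(65): voice 0 is free -> assigned | voices=[65 - -]
Op 2: note_on(63): voice 1 is free -> assigned | voices=[65 63 -]
Op 3: note_on(80): voice 2 is free -> assigned | voices=[65 63 80]
Op 4: note_on(69): all voices busy, STEAL voice 0 (pitch 65, oldest) -> assign | voices=[69 63 80]
Op 5: note_on(81): all voices busy, STEAL voice 1 (pitch 63, oldest) -> assign | voices=[69 81 80]
Op 6: note_off(69): free voice 0 | voices=[- 81 80]
Op 7: note_off(81): free voice 1 | voices=[- - 80]
Op 8: note_on(70): voice 0 is free -> assigned | voices=[70 - 80]
Op 9: note_on(88): voice 1 is free -> assigned | voices=[70 88 80]
Op 10: note_on(84): all voices busy, STEAL voice 2 (pitch 80, oldest) -> assign | voices=[70 88 84]
Op 11: note_off(88): free voice 1 | voices=[70 - 84]

Answer: 65 63 80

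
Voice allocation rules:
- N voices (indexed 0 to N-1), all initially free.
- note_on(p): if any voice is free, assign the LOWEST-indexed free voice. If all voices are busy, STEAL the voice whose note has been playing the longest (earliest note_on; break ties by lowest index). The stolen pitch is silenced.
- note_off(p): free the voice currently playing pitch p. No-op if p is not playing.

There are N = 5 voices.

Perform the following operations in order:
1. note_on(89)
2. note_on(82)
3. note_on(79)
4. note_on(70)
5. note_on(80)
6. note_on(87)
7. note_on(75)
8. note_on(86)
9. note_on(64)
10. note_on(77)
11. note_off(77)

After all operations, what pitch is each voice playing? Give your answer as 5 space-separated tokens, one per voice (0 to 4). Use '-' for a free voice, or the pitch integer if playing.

Op 1: note_on(89): voice 0 is free -> assigned | voices=[89 - - - -]
Op 2: note_on(82): voice 1 is free -> assigned | voices=[89 82 - - -]
Op 3: note_on(79): voice 2 is free -> assigned | voices=[89 82 79 - -]
Op 4: note_on(70): voice 3 is free -> assigned | voices=[89 82 79 70 -]
Op 5: note_on(80): voice 4 is free -> assigned | voices=[89 82 79 70 80]
Op 6: note_on(87): all voices busy, STEAL voice 0 (pitch 89, oldest) -> assign | voices=[87 82 79 70 80]
Op 7: note_on(75): all voices busy, STEAL voice 1 (pitch 82, oldest) -> assign | voices=[87 75 79 70 80]
Op 8: note_on(86): all voices busy, STEAL voice 2 (pitch 79, oldest) -> assign | voices=[87 75 86 70 80]
Op 9: note_on(64): all voices busy, STEAL voice 3 (pitch 70, oldest) -> assign | voices=[87 75 86 64 80]
Op 10: note_on(77): all voices busy, STEAL voice 4 (pitch 80, oldest) -> assign | voices=[87 75 86 64 77]
Op 11: note_off(77): free voice 4 | voices=[87 75 86 64 -]

Answer: 87 75 86 64 -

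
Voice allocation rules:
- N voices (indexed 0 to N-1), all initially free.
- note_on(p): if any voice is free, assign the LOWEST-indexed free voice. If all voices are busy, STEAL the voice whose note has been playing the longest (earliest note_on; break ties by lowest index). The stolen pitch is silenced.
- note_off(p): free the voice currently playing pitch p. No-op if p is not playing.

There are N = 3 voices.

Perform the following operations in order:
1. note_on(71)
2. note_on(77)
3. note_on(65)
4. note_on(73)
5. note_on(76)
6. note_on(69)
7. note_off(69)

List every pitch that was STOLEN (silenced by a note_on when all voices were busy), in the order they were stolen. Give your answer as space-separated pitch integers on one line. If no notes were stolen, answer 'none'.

Answer: 71 77 65

Derivation:
Op 1: note_on(71): voice 0 is free -> assigned | voices=[71 - -]
Op 2: note_on(77): voice 1 is free -> assigned | voices=[71 77 -]
Op 3: note_on(65): voice 2 is free -> assigned | voices=[71 77 65]
Op 4: note_on(73): all voices busy, STEAL voice 0 (pitch 71, oldest) -> assign | voices=[73 77 65]
Op 5: note_on(76): all voices busy, STEAL voice 1 (pitch 77, oldest) -> assign | voices=[73 76 65]
Op 6: note_on(69): all voices busy, STEAL voice 2 (pitch 65, oldest) -> assign | voices=[73 76 69]
Op 7: note_off(69): free voice 2 | voices=[73 76 -]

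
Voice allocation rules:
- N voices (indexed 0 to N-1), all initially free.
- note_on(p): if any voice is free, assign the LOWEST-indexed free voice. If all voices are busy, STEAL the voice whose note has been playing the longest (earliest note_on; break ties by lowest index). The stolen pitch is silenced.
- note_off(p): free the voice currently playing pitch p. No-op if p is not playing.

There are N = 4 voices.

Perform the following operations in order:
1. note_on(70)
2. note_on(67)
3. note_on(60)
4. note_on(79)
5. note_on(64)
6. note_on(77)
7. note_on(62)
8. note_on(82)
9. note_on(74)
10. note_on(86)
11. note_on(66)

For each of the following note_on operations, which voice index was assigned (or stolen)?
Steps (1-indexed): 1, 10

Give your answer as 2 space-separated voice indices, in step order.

Op 1: note_on(70): voice 0 is free -> assigned | voices=[70 - - -]
Op 2: note_on(67): voice 1 is free -> assigned | voices=[70 67 - -]
Op 3: note_on(60): voice 2 is free -> assigned | voices=[70 67 60 -]
Op 4: note_on(79): voice 3 is free -> assigned | voices=[70 67 60 79]
Op 5: note_on(64): all voices busy, STEAL voice 0 (pitch 70, oldest) -> assign | voices=[64 67 60 79]
Op 6: note_on(77): all voices busy, STEAL voice 1 (pitch 67, oldest) -> assign | voices=[64 77 60 79]
Op 7: note_on(62): all voices busy, STEAL voice 2 (pitch 60, oldest) -> assign | voices=[64 77 62 79]
Op 8: note_on(82): all voices busy, STEAL voice 3 (pitch 79, oldest) -> assign | voices=[64 77 62 82]
Op 9: note_on(74): all voices busy, STEAL voice 0 (pitch 64, oldest) -> assign | voices=[74 77 62 82]
Op 10: note_on(86): all voices busy, STEAL voice 1 (pitch 77, oldest) -> assign | voices=[74 86 62 82]
Op 11: note_on(66): all voices busy, STEAL voice 2 (pitch 62, oldest) -> assign | voices=[74 86 66 82]

Answer: 0 1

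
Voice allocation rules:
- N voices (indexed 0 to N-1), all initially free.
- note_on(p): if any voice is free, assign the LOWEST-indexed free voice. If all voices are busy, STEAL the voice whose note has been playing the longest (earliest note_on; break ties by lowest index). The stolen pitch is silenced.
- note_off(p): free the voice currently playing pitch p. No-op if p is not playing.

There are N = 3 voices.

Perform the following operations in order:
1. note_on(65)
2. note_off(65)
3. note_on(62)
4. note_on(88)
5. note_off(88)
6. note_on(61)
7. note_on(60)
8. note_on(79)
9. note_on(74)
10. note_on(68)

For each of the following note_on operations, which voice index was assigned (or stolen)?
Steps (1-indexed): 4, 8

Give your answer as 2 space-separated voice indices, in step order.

Op 1: note_on(65): voice 0 is free -> assigned | voices=[65 - -]
Op 2: note_off(65): free voice 0 | voices=[- - -]
Op 3: note_on(62): voice 0 is free -> assigned | voices=[62 - -]
Op 4: note_on(88): voice 1 is free -> assigned | voices=[62 88 -]
Op 5: note_off(88): free voice 1 | voices=[62 - -]
Op 6: note_on(61): voice 1 is free -> assigned | voices=[62 61 -]
Op 7: note_on(60): voice 2 is free -> assigned | voices=[62 61 60]
Op 8: note_on(79): all voices busy, STEAL voice 0 (pitch 62, oldest) -> assign | voices=[79 61 60]
Op 9: note_on(74): all voices busy, STEAL voice 1 (pitch 61, oldest) -> assign | voices=[79 74 60]
Op 10: note_on(68): all voices busy, STEAL voice 2 (pitch 60, oldest) -> assign | voices=[79 74 68]

Answer: 1 0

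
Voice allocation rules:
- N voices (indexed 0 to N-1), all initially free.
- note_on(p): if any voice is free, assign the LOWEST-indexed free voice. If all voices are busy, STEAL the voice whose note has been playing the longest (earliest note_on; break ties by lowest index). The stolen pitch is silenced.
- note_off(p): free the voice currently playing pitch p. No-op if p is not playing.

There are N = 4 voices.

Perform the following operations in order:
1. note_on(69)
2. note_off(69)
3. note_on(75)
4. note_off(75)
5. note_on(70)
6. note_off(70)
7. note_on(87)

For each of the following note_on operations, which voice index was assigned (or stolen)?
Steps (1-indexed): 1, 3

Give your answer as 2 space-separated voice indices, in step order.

Op 1: note_on(69): voice 0 is free -> assigned | voices=[69 - - -]
Op 2: note_off(69): free voice 0 | voices=[- - - -]
Op 3: note_on(75): voice 0 is free -> assigned | voices=[75 - - -]
Op 4: note_off(75): free voice 0 | voices=[- - - -]
Op 5: note_on(70): voice 0 is free -> assigned | voices=[70 - - -]
Op 6: note_off(70): free voice 0 | voices=[- - - -]
Op 7: note_on(87): voice 0 is free -> assigned | voices=[87 - - -]

Answer: 0 0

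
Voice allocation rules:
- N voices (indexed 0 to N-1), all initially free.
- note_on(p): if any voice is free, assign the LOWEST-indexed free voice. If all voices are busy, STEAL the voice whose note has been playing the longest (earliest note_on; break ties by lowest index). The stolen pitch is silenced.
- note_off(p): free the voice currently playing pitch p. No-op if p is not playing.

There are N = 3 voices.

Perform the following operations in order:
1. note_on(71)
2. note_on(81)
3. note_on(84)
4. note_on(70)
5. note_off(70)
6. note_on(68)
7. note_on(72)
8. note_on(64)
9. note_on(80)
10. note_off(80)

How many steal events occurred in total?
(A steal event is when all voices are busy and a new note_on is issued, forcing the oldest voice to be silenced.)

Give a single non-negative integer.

Op 1: note_on(71): voice 0 is free -> assigned | voices=[71 - -]
Op 2: note_on(81): voice 1 is free -> assigned | voices=[71 81 -]
Op 3: note_on(84): voice 2 is free -> assigned | voices=[71 81 84]
Op 4: note_on(70): all voices busy, STEAL voice 0 (pitch 71, oldest) -> assign | voices=[70 81 84]
Op 5: note_off(70): free voice 0 | voices=[- 81 84]
Op 6: note_on(68): voice 0 is free -> assigned | voices=[68 81 84]
Op 7: note_on(72): all voices busy, STEAL voice 1 (pitch 81, oldest) -> assign | voices=[68 72 84]
Op 8: note_on(64): all voices busy, STEAL voice 2 (pitch 84, oldest) -> assign | voices=[68 72 64]
Op 9: note_on(80): all voices busy, STEAL voice 0 (pitch 68, oldest) -> assign | voices=[80 72 64]
Op 10: note_off(80): free voice 0 | voices=[- 72 64]

Answer: 4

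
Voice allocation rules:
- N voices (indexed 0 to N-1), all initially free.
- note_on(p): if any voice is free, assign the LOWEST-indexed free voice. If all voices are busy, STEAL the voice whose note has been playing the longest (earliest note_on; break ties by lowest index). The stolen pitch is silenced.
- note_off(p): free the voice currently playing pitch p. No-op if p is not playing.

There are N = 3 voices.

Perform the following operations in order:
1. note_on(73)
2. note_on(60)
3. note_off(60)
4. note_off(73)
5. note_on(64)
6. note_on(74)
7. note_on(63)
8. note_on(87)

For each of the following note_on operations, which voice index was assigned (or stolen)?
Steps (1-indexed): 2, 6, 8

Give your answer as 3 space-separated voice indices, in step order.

Op 1: note_on(73): voice 0 is free -> assigned | voices=[73 - -]
Op 2: note_on(60): voice 1 is free -> assigned | voices=[73 60 -]
Op 3: note_off(60): free voice 1 | voices=[73 - -]
Op 4: note_off(73): free voice 0 | voices=[- - -]
Op 5: note_on(64): voice 0 is free -> assigned | voices=[64 - -]
Op 6: note_on(74): voice 1 is free -> assigned | voices=[64 74 -]
Op 7: note_on(63): voice 2 is free -> assigned | voices=[64 74 63]
Op 8: note_on(87): all voices busy, STEAL voice 0 (pitch 64, oldest) -> assign | voices=[87 74 63]

Answer: 1 1 0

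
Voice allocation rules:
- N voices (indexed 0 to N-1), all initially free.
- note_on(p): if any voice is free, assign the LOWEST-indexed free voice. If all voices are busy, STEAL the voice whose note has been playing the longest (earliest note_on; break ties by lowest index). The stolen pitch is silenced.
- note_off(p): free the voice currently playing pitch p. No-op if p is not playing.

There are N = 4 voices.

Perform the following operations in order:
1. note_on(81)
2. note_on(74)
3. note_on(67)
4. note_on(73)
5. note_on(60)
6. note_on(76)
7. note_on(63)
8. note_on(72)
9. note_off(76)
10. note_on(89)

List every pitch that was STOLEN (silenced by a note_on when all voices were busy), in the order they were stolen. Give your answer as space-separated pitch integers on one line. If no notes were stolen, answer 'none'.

Answer: 81 74 67 73

Derivation:
Op 1: note_on(81): voice 0 is free -> assigned | voices=[81 - - -]
Op 2: note_on(74): voice 1 is free -> assigned | voices=[81 74 - -]
Op 3: note_on(67): voice 2 is free -> assigned | voices=[81 74 67 -]
Op 4: note_on(73): voice 3 is free -> assigned | voices=[81 74 67 73]
Op 5: note_on(60): all voices busy, STEAL voice 0 (pitch 81, oldest) -> assign | voices=[60 74 67 73]
Op 6: note_on(76): all voices busy, STEAL voice 1 (pitch 74, oldest) -> assign | voices=[60 76 67 73]
Op 7: note_on(63): all voices busy, STEAL voice 2 (pitch 67, oldest) -> assign | voices=[60 76 63 73]
Op 8: note_on(72): all voices busy, STEAL voice 3 (pitch 73, oldest) -> assign | voices=[60 76 63 72]
Op 9: note_off(76): free voice 1 | voices=[60 - 63 72]
Op 10: note_on(89): voice 1 is free -> assigned | voices=[60 89 63 72]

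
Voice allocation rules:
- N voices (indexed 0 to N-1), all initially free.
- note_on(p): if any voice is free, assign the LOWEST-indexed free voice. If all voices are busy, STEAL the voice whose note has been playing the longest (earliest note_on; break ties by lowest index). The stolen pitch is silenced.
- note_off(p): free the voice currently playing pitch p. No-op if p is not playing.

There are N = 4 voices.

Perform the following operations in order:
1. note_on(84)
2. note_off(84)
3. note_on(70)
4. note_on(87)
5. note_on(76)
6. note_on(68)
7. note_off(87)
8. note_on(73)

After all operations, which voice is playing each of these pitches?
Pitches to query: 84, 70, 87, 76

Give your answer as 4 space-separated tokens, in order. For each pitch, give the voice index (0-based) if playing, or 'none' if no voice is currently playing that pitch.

Op 1: note_on(84): voice 0 is free -> assigned | voices=[84 - - -]
Op 2: note_off(84): free voice 0 | voices=[- - - -]
Op 3: note_on(70): voice 0 is free -> assigned | voices=[70 - - -]
Op 4: note_on(87): voice 1 is free -> assigned | voices=[70 87 - -]
Op 5: note_on(76): voice 2 is free -> assigned | voices=[70 87 76 -]
Op 6: note_on(68): voice 3 is free -> assigned | voices=[70 87 76 68]
Op 7: note_off(87): free voice 1 | voices=[70 - 76 68]
Op 8: note_on(73): voice 1 is free -> assigned | voices=[70 73 76 68]

Answer: none 0 none 2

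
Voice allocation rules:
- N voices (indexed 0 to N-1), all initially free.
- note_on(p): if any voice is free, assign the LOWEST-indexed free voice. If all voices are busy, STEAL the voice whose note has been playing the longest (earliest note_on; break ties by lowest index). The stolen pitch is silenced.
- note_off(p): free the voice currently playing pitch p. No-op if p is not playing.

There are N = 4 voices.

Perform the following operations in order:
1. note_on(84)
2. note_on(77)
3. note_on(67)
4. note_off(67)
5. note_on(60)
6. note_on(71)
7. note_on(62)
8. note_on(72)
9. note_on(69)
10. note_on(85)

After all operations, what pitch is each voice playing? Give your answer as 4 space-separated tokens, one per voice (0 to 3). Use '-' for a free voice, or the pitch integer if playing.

Op 1: note_on(84): voice 0 is free -> assigned | voices=[84 - - -]
Op 2: note_on(77): voice 1 is free -> assigned | voices=[84 77 - -]
Op 3: note_on(67): voice 2 is free -> assigned | voices=[84 77 67 -]
Op 4: note_off(67): free voice 2 | voices=[84 77 - -]
Op 5: note_on(60): voice 2 is free -> assigned | voices=[84 77 60 -]
Op 6: note_on(71): voice 3 is free -> assigned | voices=[84 77 60 71]
Op 7: note_on(62): all voices busy, STEAL voice 0 (pitch 84, oldest) -> assign | voices=[62 77 60 71]
Op 8: note_on(72): all voices busy, STEAL voice 1 (pitch 77, oldest) -> assign | voices=[62 72 60 71]
Op 9: note_on(69): all voices busy, STEAL voice 2 (pitch 60, oldest) -> assign | voices=[62 72 69 71]
Op 10: note_on(85): all voices busy, STEAL voice 3 (pitch 71, oldest) -> assign | voices=[62 72 69 85]

Answer: 62 72 69 85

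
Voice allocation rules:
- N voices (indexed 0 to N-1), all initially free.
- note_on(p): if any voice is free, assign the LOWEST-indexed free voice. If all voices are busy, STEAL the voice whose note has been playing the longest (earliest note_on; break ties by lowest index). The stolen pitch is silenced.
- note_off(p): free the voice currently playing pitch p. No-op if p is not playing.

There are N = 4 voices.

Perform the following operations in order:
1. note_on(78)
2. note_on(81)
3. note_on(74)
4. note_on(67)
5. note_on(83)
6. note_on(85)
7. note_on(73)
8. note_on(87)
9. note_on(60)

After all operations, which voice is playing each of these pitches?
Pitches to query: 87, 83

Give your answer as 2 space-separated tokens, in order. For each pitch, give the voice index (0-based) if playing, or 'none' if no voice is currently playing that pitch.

Op 1: note_on(78): voice 0 is free -> assigned | voices=[78 - - -]
Op 2: note_on(81): voice 1 is free -> assigned | voices=[78 81 - -]
Op 3: note_on(74): voice 2 is free -> assigned | voices=[78 81 74 -]
Op 4: note_on(67): voice 3 is free -> assigned | voices=[78 81 74 67]
Op 5: note_on(83): all voices busy, STEAL voice 0 (pitch 78, oldest) -> assign | voices=[83 81 74 67]
Op 6: note_on(85): all voices busy, STEAL voice 1 (pitch 81, oldest) -> assign | voices=[83 85 74 67]
Op 7: note_on(73): all voices busy, STEAL voice 2 (pitch 74, oldest) -> assign | voices=[83 85 73 67]
Op 8: note_on(87): all voices busy, STEAL voice 3 (pitch 67, oldest) -> assign | voices=[83 85 73 87]
Op 9: note_on(60): all voices busy, STEAL voice 0 (pitch 83, oldest) -> assign | voices=[60 85 73 87]

Answer: 3 none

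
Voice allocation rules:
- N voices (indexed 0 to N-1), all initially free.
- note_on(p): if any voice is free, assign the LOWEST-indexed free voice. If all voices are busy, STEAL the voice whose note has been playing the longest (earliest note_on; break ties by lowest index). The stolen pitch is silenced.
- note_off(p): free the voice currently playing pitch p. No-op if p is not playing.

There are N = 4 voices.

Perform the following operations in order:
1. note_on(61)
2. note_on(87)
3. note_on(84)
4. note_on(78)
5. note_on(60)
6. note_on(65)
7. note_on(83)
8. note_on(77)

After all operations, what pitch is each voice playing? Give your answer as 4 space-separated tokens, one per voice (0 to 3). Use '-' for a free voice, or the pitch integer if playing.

Answer: 60 65 83 77

Derivation:
Op 1: note_on(61): voice 0 is free -> assigned | voices=[61 - - -]
Op 2: note_on(87): voice 1 is free -> assigned | voices=[61 87 - -]
Op 3: note_on(84): voice 2 is free -> assigned | voices=[61 87 84 -]
Op 4: note_on(78): voice 3 is free -> assigned | voices=[61 87 84 78]
Op 5: note_on(60): all voices busy, STEAL voice 0 (pitch 61, oldest) -> assign | voices=[60 87 84 78]
Op 6: note_on(65): all voices busy, STEAL voice 1 (pitch 87, oldest) -> assign | voices=[60 65 84 78]
Op 7: note_on(83): all voices busy, STEAL voice 2 (pitch 84, oldest) -> assign | voices=[60 65 83 78]
Op 8: note_on(77): all voices busy, STEAL voice 3 (pitch 78, oldest) -> assign | voices=[60 65 83 77]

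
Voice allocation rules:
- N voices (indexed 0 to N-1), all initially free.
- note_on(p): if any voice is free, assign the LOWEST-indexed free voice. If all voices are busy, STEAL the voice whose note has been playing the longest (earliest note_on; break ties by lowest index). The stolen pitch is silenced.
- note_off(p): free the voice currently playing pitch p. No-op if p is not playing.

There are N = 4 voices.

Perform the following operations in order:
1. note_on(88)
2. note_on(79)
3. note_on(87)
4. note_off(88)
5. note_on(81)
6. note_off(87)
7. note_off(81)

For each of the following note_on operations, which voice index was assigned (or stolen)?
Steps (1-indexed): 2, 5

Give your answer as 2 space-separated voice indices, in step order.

Op 1: note_on(88): voice 0 is free -> assigned | voices=[88 - - -]
Op 2: note_on(79): voice 1 is free -> assigned | voices=[88 79 - -]
Op 3: note_on(87): voice 2 is free -> assigned | voices=[88 79 87 -]
Op 4: note_off(88): free voice 0 | voices=[- 79 87 -]
Op 5: note_on(81): voice 0 is free -> assigned | voices=[81 79 87 -]
Op 6: note_off(87): free voice 2 | voices=[81 79 - -]
Op 7: note_off(81): free voice 0 | voices=[- 79 - -]

Answer: 1 0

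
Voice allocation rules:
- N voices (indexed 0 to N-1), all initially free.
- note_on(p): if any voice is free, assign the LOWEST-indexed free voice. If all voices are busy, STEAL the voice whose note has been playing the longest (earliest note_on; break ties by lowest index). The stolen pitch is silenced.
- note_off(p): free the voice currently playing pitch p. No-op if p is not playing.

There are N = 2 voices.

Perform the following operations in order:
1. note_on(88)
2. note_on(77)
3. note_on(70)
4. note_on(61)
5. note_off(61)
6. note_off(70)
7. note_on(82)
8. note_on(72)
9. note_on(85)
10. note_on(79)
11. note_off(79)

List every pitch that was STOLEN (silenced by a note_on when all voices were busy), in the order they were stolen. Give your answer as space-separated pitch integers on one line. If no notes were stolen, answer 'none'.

Op 1: note_on(88): voice 0 is free -> assigned | voices=[88 -]
Op 2: note_on(77): voice 1 is free -> assigned | voices=[88 77]
Op 3: note_on(70): all voices busy, STEAL voice 0 (pitch 88, oldest) -> assign | voices=[70 77]
Op 4: note_on(61): all voices busy, STEAL voice 1 (pitch 77, oldest) -> assign | voices=[70 61]
Op 5: note_off(61): free voice 1 | voices=[70 -]
Op 6: note_off(70): free voice 0 | voices=[- -]
Op 7: note_on(82): voice 0 is free -> assigned | voices=[82 -]
Op 8: note_on(72): voice 1 is free -> assigned | voices=[82 72]
Op 9: note_on(85): all voices busy, STEAL voice 0 (pitch 82, oldest) -> assign | voices=[85 72]
Op 10: note_on(79): all voices busy, STEAL voice 1 (pitch 72, oldest) -> assign | voices=[85 79]
Op 11: note_off(79): free voice 1 | voices=[85 -]

Answer: 88 77 82 72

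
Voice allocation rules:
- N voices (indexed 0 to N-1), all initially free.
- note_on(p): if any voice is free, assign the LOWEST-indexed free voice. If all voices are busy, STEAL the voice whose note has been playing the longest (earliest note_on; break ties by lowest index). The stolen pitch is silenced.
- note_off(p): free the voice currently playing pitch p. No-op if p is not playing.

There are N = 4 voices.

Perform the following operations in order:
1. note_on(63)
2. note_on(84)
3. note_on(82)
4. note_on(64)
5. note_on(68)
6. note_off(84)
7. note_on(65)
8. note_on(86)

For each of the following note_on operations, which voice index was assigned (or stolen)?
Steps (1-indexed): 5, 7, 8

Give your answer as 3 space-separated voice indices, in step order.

Op 1: note_on(63): voice 0 is free -> assigned | voices=[63 - - -]
Op 2: note_on(84): voice 1 is free -> assigned | voices=[63 84 - -]
Op 3: note_on(82): voice 2 is free -> assigned | voices=[63 84 82 -]
Op 4: note_on(64): voice 3 is free -> assigned | voices=[63 84 82 64]
Op 5: note_on(68): all voices busy, STEAL voice 0 (pitch 63, oldest) -> assign | voices=[68 84 82 64]
Op 6: note_off(84): free voice 1 | voices=[68 - 82 64]
Op 7: note_on(65): voice 1 is free -> assigned | voices=[68 65 82 64]
Op 8: note_on(86): all voices busy, STEAL voice 2 (pitch 82, oldest) -> assign | voices=[68 65 86 64]

Answer: 0 1 2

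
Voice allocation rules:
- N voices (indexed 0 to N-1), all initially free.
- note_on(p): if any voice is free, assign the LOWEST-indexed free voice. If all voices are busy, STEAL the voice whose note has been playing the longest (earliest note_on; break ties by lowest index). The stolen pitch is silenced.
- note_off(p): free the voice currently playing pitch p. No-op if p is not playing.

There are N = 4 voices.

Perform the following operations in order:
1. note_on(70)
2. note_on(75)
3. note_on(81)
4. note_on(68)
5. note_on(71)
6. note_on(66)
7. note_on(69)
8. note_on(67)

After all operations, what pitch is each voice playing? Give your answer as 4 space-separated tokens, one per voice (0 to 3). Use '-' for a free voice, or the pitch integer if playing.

Op 1: note_on(70): voice 0 is free -> assigned | voices=[70 - - -]
Op 2: note_on(75): voice 1 is free -> assigned | voices=[70 75 - -]
Op 3: note_on(81): voice 2 is free -> assigned | voices=[70 75 81 -]
Op 4: note_on(68): voice 3 is free -> assigned | voices=[70 75 81 68]
Op 5: note_on(71): all voices busy, STEAL voice 0 (pitch 70, oldest) -> assign | voices=[71 75 81 68]
Op 6: note_on(66): all voices busy, STEAL voice 1 (pitch 75, oldest) -> assign | voices=[71 66 81 68]
Op 7: note_on(69): all voices busy, STEAL voice 2 (pitch 81, oldest) -> assign | voices=[71 66 69 68]
Op 8: note_on(67): all voices busy, STEAL voice 3 (pitch 68, oldest) -> assign | voices=[71 66 69 67]

Answer: 71 66 69 67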